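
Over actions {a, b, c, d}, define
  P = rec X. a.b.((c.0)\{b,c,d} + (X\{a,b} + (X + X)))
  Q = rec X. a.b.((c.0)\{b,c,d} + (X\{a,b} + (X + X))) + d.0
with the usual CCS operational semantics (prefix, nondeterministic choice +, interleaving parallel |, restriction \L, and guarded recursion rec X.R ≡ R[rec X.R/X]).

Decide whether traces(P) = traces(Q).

LTS(P): 3 reachable states
  p0 = rec X. a.b.((c.0)\{b,c,d} + (X\{a,b} + (X + X))) | ··a··> p1
  p1 = b.((c.0)\{b,c,d} + ((rec X. a.b.((c.0)\{b,c,d} + (X\{a,b} + (X + X))))\{a,b} + ((rec X. a.b.((c.0)\{b,c,d} + (X\{a,b} + (X + X)))) + (rec X. a.b.((c.0)\{b,c,d} + (X\{a,b} + (X + X))))))) | ··b··> p2
  p2 = (c.0)\{b,c,d} + ((rec X. a.b.((c.0)\{b,c,d} + (X\{a,b} + (X + X))))\{a,b} + ((rec X. a.b.((c.0)\{b,c,d} + (X\{a,b} + (X + X)))) + (rec X. a.b.((c.0)\{b,c,d} + (X\{a,b} + (X + X)))))) | ··a··> p1
LTS(Q): 5 reachable states
  q0 = rec X. a.b.((c.0)\{b,c,d} + (X\{a,b} + (X + X))) + d.0 | ··a··> q1, ··d··> q2
  q1 = b.((c.0)\{b,c,d} + ((rec X. a.b.((c.0)\{b,c,d} + (X\{a,b} + (X + X))) + d.0)\{a,b} + ((rec X. a.b.((c.0)\{b,c,d} + (X\{a,b} + (X + X))) + d.0) + (rec X. a.b.((c.0)\{b,c,d} + (X\{a,b} + (X + X))) + d.0)))) | ··b··> q3
  q2 = 0 | (no moves)
  q3 = (c.0)\{b,c,d} + ((rec X. a.b.((c.0)\{b,c,d} + (X\{a,b} + (X + X))) + d.0)\{a,b} + ((rec X. a.b.((c.0)\{b,c,d} + (X\{a,b} + (X + X))) + d.0) + (rec X. a.b.((c.0)\{b,c,d} + (X\{a,b} + (X + X))) + d.0))) | ··a··> q1, ··d··> q2, ··d··> q4
  q4 = 0\{a,b} | (no moves)
Trace ⟨d⟩ through Q, begin at {q0}:
  [1] d ⇒ {q2}
  — Q admits the full trace.
Trace ⟨d⟩ through P, begin at {p0}:
  [1] d ⇒ ∅  — P cannot continue

trace-distinct — witness ⟨d⟩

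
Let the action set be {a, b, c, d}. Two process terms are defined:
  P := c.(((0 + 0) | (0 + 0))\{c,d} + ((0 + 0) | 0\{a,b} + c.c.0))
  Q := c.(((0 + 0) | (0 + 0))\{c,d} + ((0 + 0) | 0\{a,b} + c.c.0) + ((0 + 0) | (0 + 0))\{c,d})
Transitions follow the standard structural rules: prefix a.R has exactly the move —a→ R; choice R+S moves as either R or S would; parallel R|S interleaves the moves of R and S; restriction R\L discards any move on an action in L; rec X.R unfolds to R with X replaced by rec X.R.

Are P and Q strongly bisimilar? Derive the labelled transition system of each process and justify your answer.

Reachable graph of P (4 states):
  m0 = c.(((0 + 0) | (0 + 0))\{c,d} + ((0 + 0) | 0\{a,b} + c.c.0)) → ··c··> m1
  m1 = ((0 + 0) | (0 + 0))\{c,d} + ((0 + 0) | 0\{a,b} + c.c.0) → ··c··> m2
  m2 = c.0 → ··c··> m3
  m3 = 0 → ∅
Reachable graph of Q (4 states):
  n0 = c.(((0 + 0) | (0 + 0))\{c,d} + ((0 + 0) | 0\{a,b} + c.c.0) + ((0 + 0) | (0 + 0))\{c,d}) → ··c··> n1
  n1 = ((0 + 0) | (0 + 0))\{c,d} + ((0 + 0) | 0\{a,b} + c.c.0) + ((0 + 0) | (0 + 0))\{c,d} → ··c··> n2
  n2 = c.0 → ··c··> n3
  n3 = 0 → ∅
Coarsest stable partition (strong bisimilarity classes):
  B0 = {m0, n0}
  B1 = {m1, n1}
  B2 = {m2, n2}
  B3 = {m3, n3}
m0 ∈ B0, n0 ∈ B0 → same block

bisimilar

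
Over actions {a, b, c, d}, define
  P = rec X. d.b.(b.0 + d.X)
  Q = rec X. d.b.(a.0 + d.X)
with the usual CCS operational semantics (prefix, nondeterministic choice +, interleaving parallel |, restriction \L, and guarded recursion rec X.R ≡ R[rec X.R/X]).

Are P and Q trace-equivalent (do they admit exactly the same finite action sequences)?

LTS(P): 4 reachable states
  m0 = rec X. d.b.(b.0 + d.X) | =d=> m1
  m1 = b.(b.0 + d.(rec X. d.b.(b.0 + d.X))) | =b=> m2
  m2 = b.0 + d.(rec X. d.b.(b.0 + d.X)) | =b=> m3, =d=> m0
  m3 = 0 | ∅
LTS(Q): 4 reachable states
  n0 = rec X. d.b.(a.0 + d.X) | =d=> n1
  n1 = b.(a.0 + d.(rec X. d.b.(a.0 + d.X))) | =b=> n2
  n2 = a.0 + d.(rec X. d.b.(a.0 + d.X)) | =a=> n3, =d=> n0
  n3 = 0 | ∅
Run σ = ⟨dbb⟩ on P: start {m0}
  [1] d ⇒ {m1}
  [2] b ⇒ {m2}
  [3] b ⇒ {m3}
  P completes σ.
Run σ = ⟨dbb⟩ on Q: start {n0}
  [1] d ⇒ {n1}
  [2] b ⇒ {n2}
  [3] b ⇒ ∅  — Q cannot continue

trace-distinct — witness ⟨dbb⟩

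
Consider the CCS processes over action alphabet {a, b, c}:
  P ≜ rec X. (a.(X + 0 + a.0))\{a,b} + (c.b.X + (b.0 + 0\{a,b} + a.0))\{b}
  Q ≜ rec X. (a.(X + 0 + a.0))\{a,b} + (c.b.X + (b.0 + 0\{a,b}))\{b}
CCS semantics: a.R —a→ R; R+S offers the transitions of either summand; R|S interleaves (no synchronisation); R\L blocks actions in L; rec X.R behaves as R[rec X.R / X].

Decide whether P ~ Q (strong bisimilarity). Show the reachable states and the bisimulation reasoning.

NO

P's transition system — 3 states:
  u0 = rec X. (a.(X + 0 + a.0))\{a,b} + (c.b.X + (b.0 + 0\{a,b} + a.0))\{b} :: ··a··> u1, ··c··> u2
  u1 = 0\{b} :: ∅
  u2 = (b.(rec X. (a.(X + 0 + a.0))\{a,b} + (c.b.X + (b.0 + 0\{a,b} + a.0))\{b}))\{b} :: ∅
Q's transition system — 2 states:
  v0 = rec X. (a.(X + 0 + a.0))\{a,b} + (c.b.X + (b.0 + 0\{a,b}))\{b} :: ··c··> v1
  v1 = (b.(rec X. (a.(X + 0 + a.0))\{a,b} + (c.b.X + (b.0 + 0\{a,b}))\{b}))\{b} :: ∅
Partition-refinement fixed point:
  B0 = {u0}
  B1 = {u1, u2, v1}
  B2 = {v0}
u0 ∈ B0, v0 ∈ B2 → different blocks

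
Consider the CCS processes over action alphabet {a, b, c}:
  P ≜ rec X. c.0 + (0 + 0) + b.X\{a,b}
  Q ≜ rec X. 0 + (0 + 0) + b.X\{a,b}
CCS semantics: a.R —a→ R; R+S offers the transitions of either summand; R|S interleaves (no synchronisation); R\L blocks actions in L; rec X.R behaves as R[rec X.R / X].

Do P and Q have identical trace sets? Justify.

Reachable graph of P (4 states):
  p0 = rec X. c.0 + (0 + 0) + b.X\{a,b} | --b--▸ p1, --c--▸ p2
  p1 = (rec X. c.0 + (0 + 0) + b.X\{a,b})\{a,b} | --c--▸ p3
  p2 = 0 | deadlocked
  p3 = 0\{a,b} | deadlocked
Reachable graph of Q (2 states):
  q0 = rec X. 0 + (0 + 0) + b.X\{a,b} | --b--▸ q1
  q1 = (rec X. 0 + (0 + 0) + b.X\{a,b})\{a,b} | deadlocked
Trace ⟨c⟩ through P, begin at {p0}:
  after c @ step 1: {p2}
  ✓ P
Trace ⟨c⟩ through Q, begin at {q0}:
  after c @ step 1: ∅ (Q stuck)

traces(P) ≠ traces(Q) — witness ⟨c⟩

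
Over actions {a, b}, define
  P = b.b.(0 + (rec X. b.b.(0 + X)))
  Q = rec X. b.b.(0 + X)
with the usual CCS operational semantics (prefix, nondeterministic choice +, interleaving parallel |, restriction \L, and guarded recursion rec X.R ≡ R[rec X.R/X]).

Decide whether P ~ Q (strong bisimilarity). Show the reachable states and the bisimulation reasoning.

bisimilar

LTS(P): 3 reachable states
  u0 = b.b.(0 + (rec X. b.b.(0 + X))) :: —b→ u1
  u1 = b.(0 + (rec X. b.b.(0 + X))) :: —b→ u2
  u2 = 0 + (rec X. b.b.(0 + X)) :: —b→ u1
LTS(Q): 3 reachable states
  v0 = rec X. b.b.(0 + X) :: —b→ v1
  v1 = b.(0 + (rec X. b.b.(0 + X))) :: —b→ v2
  v2 = 0 + (rec X. b.b.(0 + X)) :: —b→ v1
Partition-refinement fixed point:
  B0 = {u0, u1, u2, v0, v1, v2}
u0 ∈ B0, v0 ∈ B0 → same block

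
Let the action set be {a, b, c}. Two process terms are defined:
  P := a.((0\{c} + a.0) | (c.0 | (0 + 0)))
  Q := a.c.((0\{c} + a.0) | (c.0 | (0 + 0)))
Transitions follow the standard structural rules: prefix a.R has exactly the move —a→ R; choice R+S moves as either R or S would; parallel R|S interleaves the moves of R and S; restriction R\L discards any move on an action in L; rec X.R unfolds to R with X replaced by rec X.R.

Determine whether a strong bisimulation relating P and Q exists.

not bisimilar

LTS(P): 5 reachable states
  p0 = a.((0\{c} + a.0) | (c.0 | (0 + 0))) | -a-> p1
  p1 = (0\{c} + a.0) | (c.0 | (0 + 0)) | -a-> p2, -c-> p3
  p2 = 0 | (c.0 | (0 + 0)) | -c-> p4
  p3 = (0\{c} + a.0) | (0 | (0 + 0)) | -a-> p4
  p4 = 0 | (0 | (0 + 0)) | ∅
LTS(Q): 6 reachable states
  q0 = a.c.((0\{c} + a.0) | (c.0 | (0 + 0))) | -a-> q1
  q1 = c.((0\{c} + a.0) | (c.0 | (0 + 0))) | -c-> q2
  q2 = (0\{c} + a.0) | (c.0 | (0 + 0)) | -a-> q3, -c-> q4
  q3 = 0 | (c.0 | (0 + 0)) | -c-> q5
  q4 = (0\{c} + a.0) | (0 | (0 + 0)) | -a-> q5
  q5 = 0 | (0 | (0 + 0)) | ∅
Coarsest stable partition (strong bisimilarity classes):
  B0 = {p0}
  B1 = {p1, q2}
  B2 = {p2, q3}
  B3 = {p4, q5}
  B4 = {p3, q4}
  B5 = {q0}
  B6 = {q1}
p0 ∈ B0, q0 ∈ B5 → different blocks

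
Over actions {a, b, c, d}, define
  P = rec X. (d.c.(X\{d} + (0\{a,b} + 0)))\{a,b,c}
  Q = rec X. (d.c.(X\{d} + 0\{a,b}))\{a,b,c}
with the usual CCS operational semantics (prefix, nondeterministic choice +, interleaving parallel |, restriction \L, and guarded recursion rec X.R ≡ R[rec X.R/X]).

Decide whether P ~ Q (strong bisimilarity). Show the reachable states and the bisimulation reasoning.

YES

Reachable graph of P (2 states):
  m0 = rec X. (d.c.(X\{d} + (0\{a,b} + 0)))\{a,b,c} | ··d··> m1
  m1 = (c.((rec X. (d.c.(X\{d} + (0\{a,b} + 0)))\{a,b,c})\{d} + (0\{a,b} + 0)))\{a,b,c} | stopped
Reachable graph of Q (2 states):
  n0 = rec X. (d.c.(X\{d} + 0\{a,b}))\{a,b,c} | ··d··> n1
  n1 = (c.((rec X. (d.c.(X\{d} + 0\{a,b}))\{a,b,c})\{d} + 0\{a,b}))\{a,b,c} | stopped
Partition-refinement fixed point:
  B0 = {m0, n0}
  B1 = {m1, n1}
m0 ∈ B0, n0 ∈ B0 → same block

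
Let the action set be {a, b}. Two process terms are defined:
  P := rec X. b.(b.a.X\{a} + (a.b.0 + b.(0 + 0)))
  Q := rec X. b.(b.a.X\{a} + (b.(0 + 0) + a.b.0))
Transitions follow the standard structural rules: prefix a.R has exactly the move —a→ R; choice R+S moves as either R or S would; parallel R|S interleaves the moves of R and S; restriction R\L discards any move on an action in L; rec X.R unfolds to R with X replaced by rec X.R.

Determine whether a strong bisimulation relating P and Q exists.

P's transition system — 10 states:
  u0 = rec X. b.(b.a.X\{a} + (a.b.0 + b.(0 + 0))) :: --b--▸ u1
  u1 = b.a.(rec X. b.(b.a.X\{a} + (a.b.0 + b.(0 + 0))))\{a} + (a.b.0 + b.(0 + 0)) :: --a--▸ u2, --b--▸ u3, --b--▸ u4
  u2 = b.0 :: --b--▸ u5
  u3 = 0 + 0 :: ·
  u4 = a.(rec X. b.(b.a.X\{a} + (a.b.0 + b.(0 + 0))))\{a} :: --a--▸ u6
  u5 = 0 :: ·
  u6 = (rec X. b.(b.a.X\{a} + (a.b.0 + b.(0 + 0))))\{a} :: --b--▸ u7
  u7 = (b.a.(rec X. b.(b.a.X\{a} + (a.b.0 + b.(0 + 0))))\{a} + (a.b.0 + b.(0 + 0)))\{a} :: --b--▸ u8, --b--▸ u9
  u8 = (0 + 0)\{a} :: ·
  u9 = (a.(rec X. b.(b.a.X\{a} + (a.b.0 + b.(0 + 0))))\{a})\{a} :: ·
Q's transition system — 10 states:
  v0 = rec X. b.(b.a.X\{a} + (b.(0 + 0) + a.b.0)) :: --b--▸ v1
  v1 = b.a.(rec X. b.(b.a.X\{a} + (b.(0 + 0) + a.b.0)))\{a} + (b.(0 + 0) + a.b.0) :: --a--▸ v2, --b--▸ v3, --b--▸ v4
  v2 = b.0 :: --b--▸ v5
  v3 = 0 + 0 :: ·
  v4 = a.(rec X. b.(b.a.X\{a} + (b.(0 + 0) + a.b.0)))\{a} :: --a--▸ v6
  v5 = 0 :: ·
  v6 = (rec X. b.(b.a.X\{a} + (b.(0 + 0) + a.b.0)))\{a} :: --b--▸ v7
  v7 = (b.a.(rec X. b.(b.a.X\{a} + (b.(0 + 0) + a.b.0)))\{a} + (b.(0 + 0) + a.b.0))\{a} :: --b--▸ v8, --b--▸ v9
  v8 = (0 + 0)\{a} :: ·
  v9 = (a.(rec X. b.(b.a.X\{a} + (b.(0 + 0) + a.b.0)))\{a})\{a} :: ·
Coarsest stable partition (strong bisimilarity classes):
  B0 = {u0, v0}
  B1 = {u1, v1}
  B2 = {u2, u7, v2, v7}
  B3 = {u3, u5, u8, u9, v3, v5, v8, v9}
  B4 = {u4, v4}
  B5 = {u6, v6}
u0 ∈ B0, v0 ∈ B0 → same block

bisimilar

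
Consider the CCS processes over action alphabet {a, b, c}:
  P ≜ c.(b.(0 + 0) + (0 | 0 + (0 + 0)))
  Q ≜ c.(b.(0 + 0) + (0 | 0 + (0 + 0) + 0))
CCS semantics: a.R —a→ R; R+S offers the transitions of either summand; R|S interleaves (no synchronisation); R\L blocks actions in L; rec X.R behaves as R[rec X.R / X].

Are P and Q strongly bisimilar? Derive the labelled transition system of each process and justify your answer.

P's transition system — 3 states:
  u0 = c.(b.(0 + 0) + (0 | 0 + (0 + 0))) has moves --c--▸ u1
  u1 = b.(0 + 0) + (0 | 0 + (0 + 0)) has moves --b--▸ u2
  u2 = 0 + 0 has moves (no moves)
Q's transition system — 3 states:
  v0 = c.(b.(0 + 0) + (0 | 0 + (0 + 0) + 0)) has moves --c--▸ v1
  v1 = b.(0 + 0) + (0 | 0 + (0 + 0) + 0) has moves --b--▸ v2
  v2 = 0 + 0 has moves (no moves)
Partition-refinement fixed point:
  B0 = {u0, v0}
  B1 = {u1, v1}
  B2 = {u2, v2}
u0 ∈ B0, v0 ∈ B0 → same block

bisimilar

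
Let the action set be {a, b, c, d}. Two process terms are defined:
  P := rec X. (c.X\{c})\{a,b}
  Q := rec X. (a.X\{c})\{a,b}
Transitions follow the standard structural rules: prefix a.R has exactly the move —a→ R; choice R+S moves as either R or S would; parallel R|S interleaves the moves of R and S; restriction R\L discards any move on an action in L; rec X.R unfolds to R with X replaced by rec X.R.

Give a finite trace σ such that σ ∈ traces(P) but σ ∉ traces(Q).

Reachable graph of P (2 states):
  u0 = rec X. (c.X\{c})\{a,b} | =c=> u1
  u1 = (rec X. (c.X\{c})\{a,b})\{c}\{a,b} | stopped
Reachable graph of Q (1 states):
  v0 = rec X. (a.X\{c})\{a,b} | stopped
Executing c from P (initial set {u0}):
  step 1 (c): {u1}
  — P admits the full trace.
Executing c from Q (initial set {v0}):
  step 1 (c): ∅ (Q stuck)

c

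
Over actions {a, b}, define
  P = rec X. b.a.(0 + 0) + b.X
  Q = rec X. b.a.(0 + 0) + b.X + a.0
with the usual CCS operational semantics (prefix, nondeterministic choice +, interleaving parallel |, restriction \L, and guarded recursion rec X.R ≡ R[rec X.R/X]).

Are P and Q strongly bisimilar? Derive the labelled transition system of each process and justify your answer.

P's transition system — 3 states:
  s0 = rec X. b.a.(0 + 0) + b.X has moves -b-> s0, -b-> s1
  s1 = a.(0 + 0) has moves -a-> s2
  s2 = 0 + 0 has moves (no moves)
Q's transition system — 4 states:
  t0 = rec X. b.a.(0 + 0) + b.X + a.0 has moves -a-> t1, -b-> t0, -b-> t2
  t1 = 0 has moves (no moves)
  t2 = a.(0 + 0) has moves -a-> t3
  t3 = 0 + 0 has moves (no moves)
Partition-refinement fixed point:
  B0 = {s0}
  B1 = {s1, t2}
  B2 = {s2, t1, t3}
  B3 = {t0}
s0 ∈ B0, t0 ∈ B3 → different blocks

P ≁ Q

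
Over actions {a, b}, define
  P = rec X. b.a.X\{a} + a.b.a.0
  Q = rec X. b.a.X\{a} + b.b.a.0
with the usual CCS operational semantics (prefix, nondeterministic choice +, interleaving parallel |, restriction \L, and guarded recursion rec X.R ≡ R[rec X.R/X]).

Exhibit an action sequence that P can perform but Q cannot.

P's transition system — 7 states:
  u0 = rec X. b.a.X\{a} + a.b.a.0 ⊢ --a--▸ u1, --b--▸ u2
  u1 = b.a.0 ⊢ --b--▸ u3
  u2 = a.(rec X. b.a.X\{a} + a.b.a.0)\{a} ⊢ --a--▸ u4
  u3 = a.0 ⊢ --a--▸ u5
  u4 = (rec X. b.a.X\{a} + a.b.a.0)\{a} ⊢ --b--▸ u6
  u5 = 0 ⊢ ·
  u6 = (a.(rec X. b.a.X\{a} + a.b.a.0)\{a})\{a} ⊢ ·
Q's transition system — 9 states:
  v0 = rec X. b.a.X\{a} + b.b.a.0 ⊢ --b--▸ v1, --b--▸ v2
  v1 = a.(rec X. b.a.X\{a} + b.b.a.0)\{a} ⊢ --a--▸ v3
  v2 = b.a.0 ⊢ --b--▸ v4
  v3 = (rec X. b.a.X\{a} + b.b.a.0)\{a} ⊢ --b--▸ v5, --b--▸ v6
  v4 = a.0 ⊢ --a--▸ v7
  v5 = (a.(rec X. b.a.X\{a} + b.b.a.0)\{a})\{a} ⊢ ·
  v6 = (b.a.0)\{a} ⊢ --b--▸ v8
  v7 = 0 ⊢ ·
  v8 = (a.0)\{a} ⊢ ·
Executing a from P (initial set {u0}):
  step 1 (a): {u1}
  — P admits the full trace.
Executing a from Q (initial set {v0}):
  step 1 (a): ∅  — Q cannot continue

a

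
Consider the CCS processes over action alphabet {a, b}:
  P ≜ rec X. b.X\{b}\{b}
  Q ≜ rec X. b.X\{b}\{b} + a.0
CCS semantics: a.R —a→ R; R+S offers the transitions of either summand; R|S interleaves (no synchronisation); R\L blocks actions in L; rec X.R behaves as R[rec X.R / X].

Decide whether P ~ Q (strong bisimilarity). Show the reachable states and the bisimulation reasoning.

Reachable graph of P (2 states):
  m0 = rec X. b.X\{b}\{b} :: —b→ m1
  m1 = (rec X. b.X\{b}\{b})\{b}\{b} :: ∅
Reachable graph of Q (4 states):
  n0 = rec X. b.X\{b}\{b} + a.0 :: —a→ n1, —b→ n2
  n1 = 0 :: ∅
  n2 = (rec X. b.X\{b}\{b} + a.0)\{b}\{b} :: —a→ n3
  n3 = 0\{b}\{b} :: ∅
Partition-refinement fixed point:
  B0 = {m0}
  B1 = {m1, n1, n3}
  B2 = {n0}
  B3 = {n2}
m0 ∈ B0, n0 ∈ B2 → different blocks

not bisimilar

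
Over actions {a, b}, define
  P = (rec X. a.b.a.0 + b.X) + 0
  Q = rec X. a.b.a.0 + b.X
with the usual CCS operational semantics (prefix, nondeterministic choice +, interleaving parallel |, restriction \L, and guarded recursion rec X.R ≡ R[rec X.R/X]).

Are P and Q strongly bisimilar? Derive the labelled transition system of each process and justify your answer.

Reachable graph of P (5 states):
  m0 = (rec X. a.b.a.0 + b.X) + 0 :: —a→ m1, —b→ m2
  m1 = b.a.0 :: —b→ m3
  m2 = rec X. a.b.a.0 + b.X :: —a→ m1, —b→ m2
  m3 = a.0 :: —a→ m4
  m4 = 0 :: (no moves)
Reachable graph of Q (4 states):
  n0 = rec X. a.b.a.0 + b.X :: —a→ n1, —b→ n0
  n1 = b.a.0 :: —b→ n2
  n2 = a.0 :: —a→ n3
  n3 = 0 :: (no moves)
Coarsest stable partition (strong bisimilarity classes):
  B0 = {m0, m2, n0}
  B1 = {m1, n1}
  B2 = {m3, n2}
  B3 = {m4, n3}
m0 ∈ B0, n0 ∈ B0 → same block

bisimilar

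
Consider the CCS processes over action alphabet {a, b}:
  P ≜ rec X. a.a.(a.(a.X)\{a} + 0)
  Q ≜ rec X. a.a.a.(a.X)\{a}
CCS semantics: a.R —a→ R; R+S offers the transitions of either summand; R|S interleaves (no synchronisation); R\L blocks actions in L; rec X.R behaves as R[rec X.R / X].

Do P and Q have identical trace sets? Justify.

P's transition system — 4 states:
  s0 = rec X. a.a.(a.(a.X)\{a} + 0) :: ··a··> s1
  s1 = a.(a.(a.(rec X. a.a.(a.(a.X)\{a} + 0)))\{a} + 0) :: ··a··> s2
  s2 = a.(a.(rec X. a.a.(a.(a.X)\{a} + 0)))\{a} + 0 :: ··a··> s3
  s3 = (a.(rec X. a.a.(a.(a.X)\{a} + 0)))\{a} :: ·
Q's transition system — 4 states:
  t0 = rec X. a.a.a.(a.X)\{a} :: ··a··> t1
  t1 = a.a.(a.(rec X. a.a.a.(a.X)\{a}))\{a} :: ··a··> t2
  t2 = a.(a.(rec X. a.a.a.(a.X)\{a}))\{a} :: ··a··> t3
  t3 = (a.(rec X. a.a.a.(a.X)\{a}))\{a} :: ·
Coarsest stable partition (strong bisimilarity classes):
  B0 = {s0, t0}
  B1 = {s1, t1}
  B2 = {s2, t2}
  B3 = {s3, t3}
s0 ∈ B0, t0 ∈ B0 → same block
Bisimilar ⇒ trace-equivalent.

YES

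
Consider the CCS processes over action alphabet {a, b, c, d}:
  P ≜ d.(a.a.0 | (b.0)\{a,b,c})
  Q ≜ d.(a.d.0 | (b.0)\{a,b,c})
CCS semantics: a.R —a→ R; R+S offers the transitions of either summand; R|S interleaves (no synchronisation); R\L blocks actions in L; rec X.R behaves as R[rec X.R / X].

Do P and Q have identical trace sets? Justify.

Reachable graph of P (4 states):
  p0 = d.(a.a.0 | (b.0)\{a,b,c}) ⊢ —d→ p1
  p1 = a.a.0 | (b.0)\{a,b,c} ⊢ —a→ p2
  p2 = a.0 | (b.0)\{a,b,c} ⊢ —a→ p3
  p3 = 0 | (b.0)\{a,b,c} ⊢ stopped
Reachable graph of Q (4 states):
  q0 = d.(a.d.0 | (b.0)\{a,b,c}) ⊢ —d→ q1
  q1 = a.d.0 | (b.0)\{a,b,c} ⊢ —a→ q2
  q2 = d.0 | (b.0)\{a,b,c} ⊢ —d→ q3
  q3 = 0 | (b.0)\{a,b,c} ⊢ stopped
Executing daa from P (initial set {p0}):
  [1] d ⇒ {p1}
  [2] a ⇒ {p2}
  [3] a ⇒ {p3}
  ✓ P
Executing daa from Q (initial set {q0}):
  [1] d ⇒ {q1}
  [2] a ⇒ {q2}
  [3] a ⇒ ∅  — Q cannot continue

traces(P) ≠ traces(Q) — witness ⟨daa⟩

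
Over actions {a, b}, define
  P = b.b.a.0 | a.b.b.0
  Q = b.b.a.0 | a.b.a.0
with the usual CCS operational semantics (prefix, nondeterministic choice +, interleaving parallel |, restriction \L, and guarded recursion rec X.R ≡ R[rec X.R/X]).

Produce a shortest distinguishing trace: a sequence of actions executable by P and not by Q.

abbbb

Reachable graph of P (16 states):
  p0 = b.b.a.0 | a.b.b.0 | —a→ p1, —b→ p2
  p1 = b.b.a.0 | b.b.0 | —b→ p3, —b→ p4
  p2 = b.a.0 | a.b.b.0 | —a→ p3, —b→ p5
  p3 = b.a.0 | b.b.0 | —b→ p6, —b→ p7
  p4 = b.b.a.0 | b.0 | —b→ p7, —b→ p8
  p5 = a.0 | a.b.b.0 | —a→ p6, —a→ p9
  p6 = a.0 | b.b.0 | —a→ p10, —b→ p11
  p7 = b.a.0 | b.0 | —b→ p11, —b→ p12
  p8 = b.b.a.0 | 0 | —b→ p12
  p9 = 0 | a.b.b.0 | —a→ p10
  p10 = 0 | b.b.0 | —b→ p13
  p11 = a.0 | b.0 | —a→ p13, —b→ p14
  p12 = b.a.0 | 0 | —b→ p14
  p13 = 0 | b.0 | —b→ p15
  p14 = a.0 | 0 | —a→ p15
  p15 = 0 | 0 | ∅
Reachable graph of Q (16 states):
  q0 = b.b.a.0 | a.b.a.0 | —a→ q1, —b→ q2
  q1 = b.b.a.0 | b.a.0 | —b→ q3, —b→ q4
  q2 = b.a.0 | a.b.a.0 | —a→ q3, —b→ q5
  q3 = b.a.0 | b.a.0 | —b→ q6, —b→ q7
  q4 = b.b.a.0 | a.0 | —a→ q8, —b→ q7
  q5 = a.0 | a.b.a.0 | —a→ q6, —a→ q9
  q6 = a.0 | b.a.0 | —a→ q10, —b→ q11
  q7 = b.a.0 | a.0 | —a→ q12, —b→ q11
  q8 = b.b.a.0 | 0 | —b→ q12
  q9 = 0 | a.b.a.0 | —a→ q10
  q10 = 0 | b.a.0 | —b→ q13
  q11 = a.0 | a.0 | —a→ q13, —a→ q14
  q12 = b.a.0 | 0 | —b→ q14
  q13 = 0 | a.0 | —a→ q15
  q14 = a.0 | 0 | —a→ q15
  q15 = 0 | 0 | ∅
Run σ = ⟨abbbb⟩ on P: start {p0}
  after a @ step 1: {p1}
  after b @ step 2: {p3, p4}
  after b @ step 3: {p6, p7, p8}
  after b @ step 4: {p11, p12}
  after b @ step 5: {p14}
  ✓ P
Run σ = ⟨abbbb⟩ on Q: start {q0}
  after a @ step 1: {q1}
  after b @ step 2: {q3, q4}
  after b @ step 3: {q6, q7}
  after b @ step 4: {q11}
  after b @ step 5: ∅  — Q cannot continue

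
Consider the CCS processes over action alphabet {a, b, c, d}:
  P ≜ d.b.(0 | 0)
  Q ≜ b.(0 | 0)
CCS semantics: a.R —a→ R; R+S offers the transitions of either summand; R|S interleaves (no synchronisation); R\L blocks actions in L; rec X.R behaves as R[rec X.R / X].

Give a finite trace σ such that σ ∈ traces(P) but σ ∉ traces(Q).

d

Reachable graph of P (3 states):
  m0 = d.b.(0 | 0) :: ··d··> m1
  m1 = b.(0 | 0) :: ··b··> m2
  m2 = 0 | 0 :: deadlocked
Reachable graph of Q (2 states):
  n0 = b.(0 | 0) :: ··b··> n1
  n1 = 0 | 0 :: deadlocked
Run σ = ⟨d⟩ on P: start {m0}
  step 1 (d): {m1}
  ✓ P
Run σ = ⟨d⟩ on Q: start {n0}
  step 1 (d): ∅  — Q cannot continue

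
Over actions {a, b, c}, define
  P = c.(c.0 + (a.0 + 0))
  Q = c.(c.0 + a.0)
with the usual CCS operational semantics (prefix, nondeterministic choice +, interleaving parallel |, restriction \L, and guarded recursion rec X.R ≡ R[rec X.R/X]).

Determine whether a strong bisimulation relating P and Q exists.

bisimilar

LTS(P): 3 reachable states
  m0 = c.(c.0 + (a.0 + 0)) ⊢ ··c··> m1
  m1 = c.0 + (a.0 + 0) ⊢ ··a··> m2, ··c··> m2
  m2 = 0 ⊢ stopped
LTS(Q): 3 reachable states
  n0 = c.(c.0 + a.0) ⊢ ··c··> n1
  n1 = c.0 + a.0 ⊢ ··a··> n2, ··c··> n2
  n2 = 0 ⊢ stopped
Coarsest stable partition (strong bisimilarity classes):
  B0 = {m0, n0}
  B1 = {m1, n1}
  B2 = {m2, n2}
m0 ∈ B0, n0 ∈ B0 → same block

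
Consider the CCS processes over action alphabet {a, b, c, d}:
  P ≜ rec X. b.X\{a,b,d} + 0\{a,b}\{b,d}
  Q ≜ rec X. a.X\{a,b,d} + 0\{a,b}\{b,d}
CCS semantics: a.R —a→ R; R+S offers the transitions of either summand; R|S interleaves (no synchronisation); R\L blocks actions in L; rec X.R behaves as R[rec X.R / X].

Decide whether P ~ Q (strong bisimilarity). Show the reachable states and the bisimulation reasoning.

NO

P's transition system — 2 states:
  s0 = rec X. b.X\{a,b,d} + 0\{a,b}\{b,d} has moves ··b··> s1
  s1 = (rec X. b.X\{a,b,d} + 0\{a,b}\{b,d})\{a,b,d} has moves ∅
Q's transition system — 2 states:
  t0 = rec X. a.X\{a,b,d} + 0\{a,b}\{b,d} has moves ··a··> t1
  t1 = (rec X. a.X\{a,b,d} + 0\{a,b}\{b,d})\{a,b,d} has moves ∅
Partition-refinement fixed point:
  B0 = {s0}
  B1 = {s1, t1}
  B2 = {t0}
s0 ∈ B0, t0 ∈ B2 → different blocks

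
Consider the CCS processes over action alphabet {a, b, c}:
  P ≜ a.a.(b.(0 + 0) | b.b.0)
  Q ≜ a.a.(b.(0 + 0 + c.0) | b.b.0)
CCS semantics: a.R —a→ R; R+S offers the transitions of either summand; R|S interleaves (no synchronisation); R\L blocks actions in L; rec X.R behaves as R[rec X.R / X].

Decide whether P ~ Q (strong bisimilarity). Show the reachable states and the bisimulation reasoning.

NO

P's transition system — 8 states:
  p0 = a.a.(b.(0 + 0) | b.b.0) | —a→ p1
  p1 = a.(b.(0 + 0) | b.b.0) | —a→ p2
  p2 = b.(0 + 0) | b.b.0 | —b→ p3, —b→ p4
  p3 = (0 + 0) | b.b.0 | —b→ p5
  p4 = b.(0 + 0) | b.0 | —b→ p5, —b→ p6
  p5 = (0 + 0) | b.0 | —b→ p7
  p6 = b.(0 + 0) | 0 | —b→ p7
  p7 = (0 + 0) | 0 | deadlocked
Q's transition system — 11 states:
  q0 = a.a.(b.(0 + 0 + c.0) | b.b.0) | —a→ q1
  q1 = a.(b.(0 + 0 + c.0) | b.b.0) | —a→ q2
  q2 = b.(0 + 0 + c.0) | b.b.0 | —b→ q3, —b→ q4
  q3 = (0 + 0 + c.0) | b.b.0 | —b→ q5, —c→ q6
  q4 = b.(0 + 0 + c.0) | b.0 | —b→ q5, —b→ q7
  q5 = (0 + 0 + c.0) | b.0 | —b→ q8, —c→ q9
  q6 = 0 | b.b.0 | —b→ q9
  q7 = b.(0 + 0 + c.0) | 0 | —b→ q8
  q8 = (0 + 0 + c.0) | 0 | —c→ q10
  q9 = 0 | b.0 | —b→ q10
  q10 = 0 | 0 | deadlocked
Bisimilarity quotient blocks:
  B0 = {p0}
  B1 = {p1}
  B2 = {p2}
  B3 = {p3, p4, q6}
  B4 = {p5, p6, q9}
  B5 = {p7, q10}
  B6 = {q0}
  B7 = {q1}
  B8 = {q2}
  B9 = {q3}
  B10 = {q5}
  B11 = {q8}
  B12 = {q4}
  B13 = {q7}
p0 ∈ B0, q0 ∈ B6 → different blocks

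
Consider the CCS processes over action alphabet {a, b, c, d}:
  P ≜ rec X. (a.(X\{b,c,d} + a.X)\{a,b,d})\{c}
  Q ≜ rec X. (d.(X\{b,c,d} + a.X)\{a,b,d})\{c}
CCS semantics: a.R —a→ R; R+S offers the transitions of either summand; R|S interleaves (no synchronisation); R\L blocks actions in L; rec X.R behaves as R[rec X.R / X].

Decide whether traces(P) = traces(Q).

Reachable graph of P (2 states):
  p0 = rec X. (a.(X\{b,c,d} + a.X)\{a,b,d})\{c} has moves --a--▸ p1
  p1 = ((rec X. (a.(X\{b,c,d} + a.X)\{a,b,d})\{c})\{b,c,d} + a.(rec X. (a.(X\{b,c,d} + a.X)\{a,b,d})\{c}))\{a,b,d}\{c} has moves ·
Reachable graph of Q (2 states):
  q0 = rec X. (d.(X\{b,c,d} + a.X)\{a,b,d})\{c} has moves --d--▸ q1
  q1 = ((rec X. (d.(X\{b,c,d} + a.X)\{a,b,d})\{c})\{b,c,d} + a.(rec X. (d.(X\{b,c,d} + a.X)\{a,b,d})\{c}))\{a,b,d}\{c} has moves ·
Executing a from P (initial set {p0}):
  step 1 (a): {p1}
  — P admits the full trace.
Executing a from Q (initial set {q0}):
  step 1 (a): ∅ (Q stuck)

NO — witness ⟨a⟩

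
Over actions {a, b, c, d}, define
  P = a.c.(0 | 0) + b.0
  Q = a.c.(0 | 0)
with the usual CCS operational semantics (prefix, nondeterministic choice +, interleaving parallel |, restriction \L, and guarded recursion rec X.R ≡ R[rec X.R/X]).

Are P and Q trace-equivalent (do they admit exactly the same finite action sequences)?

P's transition system — 4 states:
  u0 = a.c.(0 | 0) + b.0 | =a=> u1, =b=> u2
  u1 = c.(0 | 0) | =c=> u3
  u2 = 0 | stopped
  u3 = 0 | 0 | stopped
Q's transition system — 3 states:
  v0 = a.c.(0 | 0) | =a=> v1
  v1 = c.(0 | 0) | =c=> v2
  v2 = 0 | 0 | stopped
Executing b from P (initial set {u0}):
  step 1 (b): {u2}
  P completes σ.
Executing b from Q (initial set {v0}):
  step 1 (b): no successor for Q

traces(P) ≠ traces(Q) — witness ⟨b⟩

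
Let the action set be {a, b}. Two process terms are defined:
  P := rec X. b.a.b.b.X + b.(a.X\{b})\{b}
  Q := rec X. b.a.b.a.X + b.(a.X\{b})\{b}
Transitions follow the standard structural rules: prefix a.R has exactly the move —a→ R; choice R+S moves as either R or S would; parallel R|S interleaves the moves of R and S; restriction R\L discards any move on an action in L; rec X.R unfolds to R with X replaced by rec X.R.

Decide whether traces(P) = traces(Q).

NO — witness ⟨babb⟩

P's transition system — 6 states:
  m0 = rec X. b.a.b.b.X + b.(a.X\{b})\{b} has moves ··b··> m1, ··b··> m2
  m1 = (a.(rec X. b.a.b.b.X + b.(a.X\{b})\{b})\{b})\{b} has moves ··a··> m3
  m2 = a.b.b.(rec X. b.a.b.b.X + b.(a.X\{b})\{b}) has moves ··a··> m4
  m3 = (rec X. b.a.b.b.X + b.(a.X\{b})\{b})\{b}\{b} has moves deadlocked
  m4 = b.b.(rec X. b.a.b.b.X + b.(a.X\{b})\{b}) has moves ··b··> m5
  m5 = b.(rec X. b.a.b.b.X + b.(a.X\{b})\{b}) has moves ··b··> m0
Q's transition system — 6 states:
  n0 = rec X. b.a.b.a.X + b.(a.X\{b})\{b} has moves ··b··> n1, ··b··> n2
  n1 = (a.(rec X. b.a.b.a.X + b.(a.X\{b})\{b})\{b})\{b} has moves ··a··> n3
  n2 = a.b.a.(rec X. b.a.b.a.X + b.(a.X\{b})\{b}) has moves ··a··> n4
  n3 = (rec X. b.a.b.a.X + b.(a.X\{b})\{b})\{b}\{b} has moves deadlocked
  n4 = b.a.(rec X. b.a.b.a.X + b.(a.X\{b})\{b}) has moves ··b··> n5
  n5 = a.(rec X. b.a.b.a.X + b.(a.X\{b})\{b}) has moves ··a··> n0
Trace ⟨babb⟩ through P, begin at {m0}:
  after b @ step 1: {m1, m2}
  after a @ step 2: {m3, m4}
  after b @ step 3: {m5}
  after b @ step 4: {m0}
  P completes σ.
Trace ⟨babb⟩ through Q, begin at {n0}:
  after b @ step 1: {n1, n2}
  after a @ step 2: {n3, n4}
  after b @ step 3: {n5}
  after b @ step 4: no successor for Q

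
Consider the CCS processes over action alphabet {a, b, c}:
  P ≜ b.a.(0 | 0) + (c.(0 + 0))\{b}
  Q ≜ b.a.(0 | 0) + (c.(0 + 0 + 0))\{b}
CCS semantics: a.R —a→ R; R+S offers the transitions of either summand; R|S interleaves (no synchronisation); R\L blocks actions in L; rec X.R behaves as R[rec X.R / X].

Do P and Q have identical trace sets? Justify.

YES

Reachable graph of P (4 states):
  m0 = b.a.(0 | 0) + (c.(0 + 0))\{b} | —b→ m1, —c→ m2
  m1 = a.(0 | 0) | —a→ m3
  m2 = (0 + 0)\{b} | ∅
  m3 = 0 | 0 | ∅
Reachable graph of Q (4 states):
  n0 = b.a.(0 | 0) + (c.(0 + 0 + 0))\{b} | —b→ n1, —c→ n2
  n1 = a.(0 | 0) | —a→ n3
  n2 = (0 + 0 + 0)\{b} | ∅
  n3 = 0 | 0 | ∅
Coarsest stable partition (strong bisimilarity classes):
  B0 = {m0, n0}
  B1 = {m2, m3, n2, n3}
  B2 = {m1, n1}
m0 ∈ B0, n0 ∈ B0 → same block
Bisimilar ⇒ trace-equivalent.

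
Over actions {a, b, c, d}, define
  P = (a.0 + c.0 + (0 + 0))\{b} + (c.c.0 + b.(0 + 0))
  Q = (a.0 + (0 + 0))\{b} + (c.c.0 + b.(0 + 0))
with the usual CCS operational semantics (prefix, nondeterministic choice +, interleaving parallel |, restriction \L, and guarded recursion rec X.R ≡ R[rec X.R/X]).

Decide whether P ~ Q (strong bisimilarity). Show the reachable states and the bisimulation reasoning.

LTS(P): 5 reachable states
  p0 = (a.0 + c.0 + (0 + 0))\{b} + (c.c.0 + b.(0 + 0)) has moves ··a··> p1, ··b··> p2, ··c··> p1, ··c··> p3
  p1 = 0\{b} has moves stopped
  p2 = 0 + 0 has moves stopped
  p3 = c.0 has moves ··c··> p4
  p4 = 0 has moves stopped
LTS(Q): 5 reachable states
  q0 = (a.0 + (0 + 0))\{b} + (c.c.0 + b.(0 + 0)) has moves ··a··> q1, ··b··> q2, ··c··> q3
  q1 = 0\{b} has moves stopped
  q2 = 0 + 0 has moves stopped
  q3 = c.0 has moves ··c··> q4
  q4 = 0 has moves stopped
Coarsest stable partition (strong bisimilarity classes):
  B0 = {p0}
  B1 = {p1, p2, p4, q1, q2, q4}
  B2 = {p3, q3}
  B3 = {q0}
p0 ∈ B0, q0 ∈ B3 → different blocks

not bisimilar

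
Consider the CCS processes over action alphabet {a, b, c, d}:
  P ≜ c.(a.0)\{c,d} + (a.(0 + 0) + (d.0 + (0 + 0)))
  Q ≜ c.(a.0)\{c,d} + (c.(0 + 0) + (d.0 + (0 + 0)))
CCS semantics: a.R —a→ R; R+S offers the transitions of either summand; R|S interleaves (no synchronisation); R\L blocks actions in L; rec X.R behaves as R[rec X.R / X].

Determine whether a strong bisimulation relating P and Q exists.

LTS(P): 5 reachable states
  s0 = c.(a.0)\{c,d} + (a.(0 + 0) + (d.0 + (0 + 0))) :: -a-> s1, -c-> s2, -d-> s3
  s1 = 0 + 0 :: (no moves)
  s2 = (a.0)\{c,d} :: -a-> s4
  s3 = 0 :: (no moves)
  s4 = 0\{c,d} :: (no moves)
LTS(Q): 5 reachable states
  t0 = c.(a.0)\{c,d} + (c.(0 + 0) + (d.0 + (0 + 0))) :: -c-> t1, -c-> t2, -d-> t3
  t1 = (a.0)\{c,d} :: -a-> t4
  t2 = 0 + 0 :: (no moves)
  t3 = 0 :: (no moves)
  t4 = 0\{c,d} :: (no moves)
Bisimilarity quotient blocks:
  B0 = {s0}
  B1 = {s1, s3, s4, t2, t3, t4}
  B2 = {s2, t1}
  B3 = {t0}
s0 ∈ B0, t0 ∈ B3 → different blocks

P ≁ Q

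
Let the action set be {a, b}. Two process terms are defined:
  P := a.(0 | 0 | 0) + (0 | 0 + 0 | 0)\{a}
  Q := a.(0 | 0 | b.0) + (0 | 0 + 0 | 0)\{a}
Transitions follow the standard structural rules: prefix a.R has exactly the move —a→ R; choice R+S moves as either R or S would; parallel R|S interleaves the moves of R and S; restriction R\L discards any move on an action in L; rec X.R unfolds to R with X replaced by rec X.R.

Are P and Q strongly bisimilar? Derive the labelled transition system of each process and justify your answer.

P ≁ Q

P's transition system — 2 states:
  p0 = a.(0 | 0 | 0) + (0 | 0 + 0 | 0)\{a} → —a→ p1
  p1 = 0 | 0 | 0 → (no moves)
Q's transition system — 3 states:
  q0 = a.(0 | 0 | b.0) + (0 | 0 + 0 | 0)\{a} → —a→ q1
  q1 = 0 | 0 | b.0 → —b→ q2
  q2 = 0 | 0 | 0 → (no moves)
Bisimilarity quotient blocks:
  B0 = {p0}
  B1 = {p1, q2}
  B2 = {q0}
  B3 = {q1}
p0 ∈ B0, q0 ∈ B2 → different blocks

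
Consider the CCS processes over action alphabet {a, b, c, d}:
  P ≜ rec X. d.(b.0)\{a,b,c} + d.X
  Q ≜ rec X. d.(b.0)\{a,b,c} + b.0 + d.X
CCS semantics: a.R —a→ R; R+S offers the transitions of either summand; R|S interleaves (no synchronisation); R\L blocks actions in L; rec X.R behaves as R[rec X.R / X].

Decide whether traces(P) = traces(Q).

Reachable graph of P (2 states):
  u0 = rec X. d.(b.0)\{a,b,c} + d.X has moves —d→ u0, —d→ u1
  u1 = (b.0)\{a,b,c} has moves ·
Reachable graph of Q (3 states):
  v0 = rec X. d.(b.0)\{a,b,c} + b.0 + d.X has moves —b→ v1, —d→ v0, —d→ v2
  v1 = 0 has moves ·
  v2 = (b.0)\{a,b,c} has moves ·
Run σ = ⟨b⟩ on Q: start {v0}
  step 1 (b): {v1}
  Q completes σ.
Run σ = ⟨b⟩ on P: start {u0}
  step 1 (b): ∅ (P stuck)

trace-distinct — witness ⟨b⟩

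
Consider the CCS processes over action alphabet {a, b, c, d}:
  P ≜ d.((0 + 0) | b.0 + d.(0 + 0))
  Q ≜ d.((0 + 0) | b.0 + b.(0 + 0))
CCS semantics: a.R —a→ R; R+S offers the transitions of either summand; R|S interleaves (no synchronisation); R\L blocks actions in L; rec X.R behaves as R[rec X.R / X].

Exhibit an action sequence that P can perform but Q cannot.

dd

LTS(P): 4 reachable states
  p0 = d.((0 + 0) | b.0 + d.(0 + 0)) has moves —d→ p1
  p1 = (0 + 0) | b.0 + d.(0 + 0) has moves —b→ p2, —d→ p3
  p2 = (0 + 0) | 0 has moves deadlocked
  p3 = 0 + 0 has moves deadlocked
LTS(Q): 4 reachable states
  q0 = d.((0 + 0) | b.0 + b.(0 + 0)) has moves —d→ q1
  q1 = (0 + 0) | b.0 + b.(0 + 0) has moves —b→ q2, —b→ q3
  q2 = (0 + 0) | 0 has moves deadlocked
  q3 = 0 + 0 has moves deadlocked
Trace ⟨dd⟩ through P, begin at {p0}:
  after d @ step 1: {p1}
  after d @ step 2: {p3}
  P completes σ.
Trace ⟨dd⟩ through Q, begin at {q0}:
  after d @ step 1: {q1}
  after d @ step 2: ∅ (Q stuck)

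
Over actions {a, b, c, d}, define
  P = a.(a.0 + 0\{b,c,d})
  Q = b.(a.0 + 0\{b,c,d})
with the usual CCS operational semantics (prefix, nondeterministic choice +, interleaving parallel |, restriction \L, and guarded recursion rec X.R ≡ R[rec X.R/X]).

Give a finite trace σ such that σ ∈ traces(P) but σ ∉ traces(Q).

a

LTS(P): 3 reachable states
  m0 = a.(a.0 + 0\{b,c,d}) | —a→ m1
  m1 = a.0 + 0\{b,c,d} | —a→ m2
  m2 = 0 | ·
LTS(Q): 3 reachable states
  n0 = b.(a.0 + 0\{b,c,d}) | —b→ n1
  n1 = a.0 + 0\{b,c,d} | —a→ n2
  n2 = 0 | ·
Executing a from P (initial set {m0}):
  step 1 (a): {m1}
  P completes σ.
Executing a from Q (initial set {n0}):
  step 1 (a): ∅  — Q cannot continue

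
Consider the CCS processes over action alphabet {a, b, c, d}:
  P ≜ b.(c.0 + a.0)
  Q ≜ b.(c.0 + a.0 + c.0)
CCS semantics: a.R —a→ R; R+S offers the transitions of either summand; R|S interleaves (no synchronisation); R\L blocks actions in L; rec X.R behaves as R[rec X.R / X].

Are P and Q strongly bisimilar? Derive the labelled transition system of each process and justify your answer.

YES

Reachable graph of P (3 states):
  u0 = b.(c.0 + a.0) has moves --b--▸ u1
  u1 = c.0 + a.0 has moves --a--▸ u2, --c--▸ u2
  u2 = 0 has moves stopped
Reachable graph of Q (3 states):
  v0 = b.(c.0 + a.0 + c.0) has moves --b--▸ v1
  v1 = c.0 + a.0 + c.0 has moves --a--▸ v2, --c--▸ v2
  v2 = 0 has moves stopped
Bisimilarity quotient blocks:
  B0 = {u0, v0}
  B1 = {u1, v1}
  B2 = {u2, v2}
u0 ∈ B0, v0 ∈ B0 → same block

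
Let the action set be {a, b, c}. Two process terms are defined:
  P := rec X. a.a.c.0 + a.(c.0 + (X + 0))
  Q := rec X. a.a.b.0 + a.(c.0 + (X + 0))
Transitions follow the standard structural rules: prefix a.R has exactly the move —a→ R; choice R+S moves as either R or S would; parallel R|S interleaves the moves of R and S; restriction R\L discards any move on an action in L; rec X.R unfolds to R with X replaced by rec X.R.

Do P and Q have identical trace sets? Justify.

NO — witness ⟨aab⟩

P's transition system — 5 states:
  u0 = rec X. a.a.c.0 + a.(c.0 + (X + 0)) | —a→ u1, —a→ u2
  u1 = a.c.0 | —a→ u3
  u2 = c.0 + ((rec X. a.a.c.0 + a.(c.0 + (X + 0))) + 0) | —a→ u1, —a→ u2, —c→ u4
  u3 = c.0 | —c→ u4
  u4 = 0 | ∅
Q's transition system — 5 states:
  v0 = rec X. a.a.b.0 + a.(c.0 + (X + 0)) | —a→ v1, —a→ v2
  v1 = a.b.0 | —a→ v3
  v2 = c.0 + ((rec X. a.a.b.0 + a.(c.0 + (X + 0))) + 0) | —a→ v1, —a→ v2, —c→ v4
  v3 = b.0 | —b→ v4
  v4 = 0 | ∅
Trace ⟨aab⟩ through Q, begin at {v0}:
  step 1 (a): {v1, v2}
  step 2 (a): {v1, v2, v3}
  step 3 (b): {v4}
  Q completes σ.
Trace ⟨aab⟩ through P, begin at {u0}:
  step 1 (a): {u1, u2}
  step 2 (a): {u1, u2, u3}
  step 3 (b): ∅  — P cannot continue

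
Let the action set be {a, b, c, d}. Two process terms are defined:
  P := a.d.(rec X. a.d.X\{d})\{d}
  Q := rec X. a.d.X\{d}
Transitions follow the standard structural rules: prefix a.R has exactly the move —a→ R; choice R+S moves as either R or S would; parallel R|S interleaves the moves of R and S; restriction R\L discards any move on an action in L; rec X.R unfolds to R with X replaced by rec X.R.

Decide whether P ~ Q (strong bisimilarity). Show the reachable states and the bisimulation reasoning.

YES

LTS(P): 4 reachable states
  p0 = a.d.(rec X. a.d.X\{d})\{d} → —a→ p1
  p1 = d.(rec X. a.d.X\{d})\{d} → —d→ p2
  p2 = (rec X. a.d.X\{d})\{d} → —a→ p3
  p3 = (d.(rec X. a.d.X\{d})\{d})\{d} → stopped
LTS(Q): 4 reachable states
  q0 = rec X. a.d.X\{d} → —a→ q1
  q1 = d.(rec X. a.d.X\{d})\{d} → —d→ q2
  q2 = (rec X. a.d.X\{d})\{d} → —a→ q3
  q3 = (d.(rec X. a.d.X\{d})\{d})\{d} → stopped
Bisimilarity quotient blocks:
  B0 = {p0, q0}
  B1 = {p1, q1}
  B2 = {p2, q2}
  B3 = {p3, q3}
p0 ∈ B0, q0 ∈ B0 → same block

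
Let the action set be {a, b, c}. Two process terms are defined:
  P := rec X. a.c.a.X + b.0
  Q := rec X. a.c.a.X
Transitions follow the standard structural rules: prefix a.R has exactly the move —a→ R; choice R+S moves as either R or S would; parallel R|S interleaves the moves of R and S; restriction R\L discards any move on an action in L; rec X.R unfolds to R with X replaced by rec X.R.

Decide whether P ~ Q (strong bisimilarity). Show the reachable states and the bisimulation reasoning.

not bisimilar

Reachable graph of P (4 states):
  p0 = rec X. a.c.a.X + b.0 has moves —a→ p1, —b→ p2
  p1 = c.a.(rec X. a.c.a.X + b.0) has moves —c→ p3
  p2 = 0 has moves stopped
  p3 = a.(rec X. a.c.a.X + b.0) has moves —a→ p0
Reachable graph of Q (3 states):
  q0 = rec X. a.c.a.X has moves —a→ q1
  q1 = c.a.(rec X. a.c.a.X) has moves —c→ q2
  q2 = a.(rec X. a.c.a.X) has moves —a→ q0
Partition-refinement fixed point:
  B0 = {p0}
  B1 = {p1}
  B2 = {p3}
  B3 = {p2}
  B4 = {q0}
  B5 = {q1}
  B6 = {q2}
p0 ∈ B0, q0 ∈ B4 → different blocks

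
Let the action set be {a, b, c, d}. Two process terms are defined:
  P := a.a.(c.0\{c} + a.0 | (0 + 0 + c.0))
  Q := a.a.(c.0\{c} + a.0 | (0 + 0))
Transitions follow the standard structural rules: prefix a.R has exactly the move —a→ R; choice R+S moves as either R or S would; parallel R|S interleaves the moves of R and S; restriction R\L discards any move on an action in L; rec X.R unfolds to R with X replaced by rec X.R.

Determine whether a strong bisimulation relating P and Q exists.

not bisimilar

LTS(P): 7 reachable states
  m0 = a.a.(c.0\{c} + a.0 | (0 + 0 + c.0)) has moves =a=> m1
  m1 = a.(c.0\{c} + a.0 | (0 + 0 + c.0)) has moves =a=> m2
  m2 = c.0\{c} + a.0 | (0 + 0 + c.0) has moves =a=> m3, =c=> m4, =c=> m5
  m3 = 0 | (0 + 0 + c.0) has moves =c=> m6
  m4 = 0\{c} has moves (no moves)
  m5 = a.0 | 0 has moves =a=> m6
  m6 = 0 | 0 has moves (no moves)
LTS(Q): 5 reachable states
  n0 = a.a.(c.0\{c} + a.0 | (0 + 0)) has moves =a=> n1
  n1 = a.(c.0\{c} + a.0 | (0 + 0)) has moves =a=> n2
  n2 = c.0\{c} + a.0 | (0 + 0) has moves =a=> n3, =c=> n4
  n3 = 0 | (0 + 0) has moves (no moves)
  n4 = 0\{c} has moves (no moves)
Coarsest stable partition (strong bisimilarity classes):
  B0 = {m0}
  B1 = {m1}
  B2 = {m2}
  B3 = {m5}
  B4 = {m4, m6, n3, n4}
  B5 = {m3}
  B6 = {n0}
  B7 = {n1}
  B8 = {n2}
m0 ∈ B0, n0 ∈ B6 → different blocks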